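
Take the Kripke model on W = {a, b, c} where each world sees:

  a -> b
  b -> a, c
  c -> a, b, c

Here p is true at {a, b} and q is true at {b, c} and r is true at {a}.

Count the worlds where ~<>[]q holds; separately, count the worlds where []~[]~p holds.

1 and 3

For ~<>[]q:
a: <>[]q is F. ✓
b: <>[]q is T. ✗
c: <>[]q is T. ✗
— 1 world.
For []~[]~p:
a: successors {b}; ~[]~p there: b:T. ✓
b: successors {a, c}; ~[]~p there: a:T, c:T. ✓
c: successors {a, b, c}; ~[]~p there: a:T, b:T, c:T. ✓
— 3 worlds.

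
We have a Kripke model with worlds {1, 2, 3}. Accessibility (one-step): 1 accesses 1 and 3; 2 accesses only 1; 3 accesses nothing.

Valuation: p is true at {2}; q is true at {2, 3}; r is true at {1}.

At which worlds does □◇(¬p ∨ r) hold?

{2, 3}

1: successors {1, 3}; ◇(¬p ∨ r) there: 1:T, 3:F. ✗
2: successors {1}; ◇(¬p ∨ r) there: 1:T. ✓
3: no successors, so □◇(¬p ∨ r) holds vacuously. ✓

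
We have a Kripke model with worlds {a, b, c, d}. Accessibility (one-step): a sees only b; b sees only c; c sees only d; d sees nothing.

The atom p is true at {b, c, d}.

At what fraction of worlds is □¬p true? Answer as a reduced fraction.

a: successors {b}; ¬p there: b:F. ✗
b: successors {c}; ¬p there: c:F. ✗
c: successors {d}; ¬p there: d:F. ✗
d: no successors, so □¬p holds vacuously. ✓
That's 1 of 4 worlds, so 1/4.

1/4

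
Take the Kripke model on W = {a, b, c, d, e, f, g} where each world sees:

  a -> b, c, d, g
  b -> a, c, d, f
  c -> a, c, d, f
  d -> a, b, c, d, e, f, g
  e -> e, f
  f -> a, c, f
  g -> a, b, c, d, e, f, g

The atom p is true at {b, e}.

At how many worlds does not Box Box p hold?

7

a: Box Box p is F. ✓
b: Box Box p is F. ✓
c: Box Box p is F. ✓
d: Box Box p is F. ✓
e: Box Box p is F. ✓
f: Box Box p is F. ✓
g: Box Box p is F. ✓
Satisfying worlds: {a, b, c, d, e, f, g}.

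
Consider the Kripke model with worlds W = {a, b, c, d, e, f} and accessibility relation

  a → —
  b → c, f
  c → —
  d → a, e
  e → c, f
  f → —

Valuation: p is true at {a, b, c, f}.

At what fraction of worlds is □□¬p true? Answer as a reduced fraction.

a: no successors, so □□¬p holds vacuously. ✓
b: successors {c, f}; □¬p there: c:T, f:T. ✓
c: no successors, so □□¬p holds vacuously. ✓
d: successors {a, e}; □¬p there: a:T, e:F. ✗
e: successors {c, f}; □¬p there: c:T, f:T. ✓
f: no successors, so □□¬p holds vacuously. ✓
That's 5 of 6 worlds, so 5/6.

5/6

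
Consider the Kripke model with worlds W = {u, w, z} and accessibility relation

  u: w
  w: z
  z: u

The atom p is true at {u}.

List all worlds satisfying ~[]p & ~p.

{w}

u: ~[]p is T, ~p is F. ✗
w: ~[]p is T, ~p is T. ✓
z: ~[]p is F, ~p is T. ✗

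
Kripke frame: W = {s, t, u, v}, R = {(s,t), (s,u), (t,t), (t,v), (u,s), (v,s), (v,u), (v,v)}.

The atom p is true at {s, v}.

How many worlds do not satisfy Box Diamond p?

2

s: successors {t, u}; Diamond p there: t:T, u:T. ✓
t: successors {t, v}; Diamond p there: t:T, v:T. ✓
u: successors {s}; Diamond p there: s:F. ✗
v: successors {s, u, v}; Diamond p there: s:F, u:T, v:T. ✗
Satisfying worlds: {s, t}.
So Box Diamond p fails at the other 2 worlds.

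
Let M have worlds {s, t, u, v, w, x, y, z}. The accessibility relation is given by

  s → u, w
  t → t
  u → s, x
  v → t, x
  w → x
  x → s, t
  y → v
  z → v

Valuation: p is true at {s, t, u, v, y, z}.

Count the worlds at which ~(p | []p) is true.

s: p | []p is T. ✗
t: p | []p is T. ✗
u: p | []p is T. ✗
v: p | []p is T. ✗
w: p | []p is F. ✓
x: p | []p is T. ✗
y: p | []p is T. ✗
z: p | []p is T. ✗
Satisfying worlds: {w}.

1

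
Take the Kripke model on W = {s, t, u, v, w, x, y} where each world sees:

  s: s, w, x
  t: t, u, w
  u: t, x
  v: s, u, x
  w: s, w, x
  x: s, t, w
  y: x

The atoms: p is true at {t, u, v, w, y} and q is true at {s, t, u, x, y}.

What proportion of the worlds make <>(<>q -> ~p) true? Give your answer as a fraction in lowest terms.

s: successors {s, w, x}; <>q -> ~p there: s:T, w:F, x:T. ✓
t: successors {t, u, w}; <>q -> ~p there: t:F, u:F, w:F. ✗
u: successors {t, x}; <>q -> ~p there: t:F, x:T. ✓
v: successors {s, u, x}; <>q -> ~p there: s:T, u:F, x:T. ✓
w: successors {s, w, x}; <>q -> ~p there: s:T, w:F, x:T. ✓
x: successors {s, t, w}; <>q -> ~p there: s:T, t:F, w:F. ✓
y: successors {x}; <>q -> ~p there: x:T. ✓
That's 6 of 7 worlds, so 6/7.

6/7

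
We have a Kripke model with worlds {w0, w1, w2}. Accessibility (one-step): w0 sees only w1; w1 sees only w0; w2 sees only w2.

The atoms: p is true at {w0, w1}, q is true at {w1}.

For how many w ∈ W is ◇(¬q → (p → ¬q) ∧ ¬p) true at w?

w0: successors {w1}; ¬q → (p → ¬q) ∧ ¬p there: w1:T. ✓
w1: successors {w0}; ¬q → (p → ¬q) ∧ ¬p there: w0:F. ✗
w2: successors {w2}; ¬q → (p → ¬q) ∧ ¬p there: w2:T. ✓
Satisfying worlds: {w0, w2}.

2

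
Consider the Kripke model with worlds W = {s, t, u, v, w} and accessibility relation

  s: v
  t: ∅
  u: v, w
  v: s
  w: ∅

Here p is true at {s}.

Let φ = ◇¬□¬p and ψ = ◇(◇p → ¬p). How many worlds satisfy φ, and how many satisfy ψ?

2 and 3

For ◇¬□¬p:
s: successors {v}; ¬□¬p there: v:T. ✓
t: no successors, so ◇¬□¬p fails. ✗
u: successors {v, w}; ¬□¬p there: v:T, w:F. ✓
v: successors {s}; ¬□¬p there: s:F. ✗
w: no successors, so ◇¬□¬p fails. ✗
— 2 worlds.
For ◇(◇p → ¬p):
s: successors {v}; ◇p → ¬p there: v:T. ✓
t: no successors, so ◇(◇p → ¬p) fails. ✗
u: successors {v, w}; ◇p → ¬p there: v:T, w:T. ✓
v: successors {s}; ◇p → ¬p there: s:T. ✓
w: no successors, so ◇(◇p → ¬p) fails. ✗
— 3 worlds.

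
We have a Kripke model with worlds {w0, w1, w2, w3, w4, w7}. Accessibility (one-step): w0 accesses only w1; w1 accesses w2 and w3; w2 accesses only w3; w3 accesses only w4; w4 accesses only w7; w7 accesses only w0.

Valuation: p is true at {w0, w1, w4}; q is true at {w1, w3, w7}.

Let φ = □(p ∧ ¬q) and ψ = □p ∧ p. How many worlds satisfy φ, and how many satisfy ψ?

2 and 1

For □(p ∧ ¬q):
w0: successors {w1}; p ∧ ¬q there: w1:F. ✗
w1: successors {w2, w3}; p ∧ ¬q there: w2:F, w3:F. ✗
w2: successors {w3}; p ∧ ¬q there: w3:F. ✗
w3: successors {w4}; p ∧ ¬q there: w4:T. ✓
w4: successors {w7}; p ∧ ¬q there: w7:F. ✗
w7: successors {w0}; p ∧ ¬q there: w0:T. ✓
— 2 worlds.
For □p ∧ p:
w0: □p is T, p is T. ✓
w1: □p is F, p is T. ✗
w2: □p is F, p is F. ✗
w3: □p is T, p is F. ✗
w4: □p is F, p is T. ✗
w7: □p is T, p is F. ✗
— 1 world.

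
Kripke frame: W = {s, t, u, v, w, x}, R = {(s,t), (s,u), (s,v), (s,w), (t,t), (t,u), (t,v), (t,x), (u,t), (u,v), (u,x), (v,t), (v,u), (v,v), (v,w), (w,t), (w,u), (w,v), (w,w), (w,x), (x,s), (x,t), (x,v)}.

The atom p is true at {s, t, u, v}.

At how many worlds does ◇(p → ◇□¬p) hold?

s: successors {t, u, v, w}; p → ◇□¬p there: t:F, u:F, v:F, w:T. ✓
t: successors {t, u, v, x}; p → ◇□¬p there: t:F, u:F, v:F, x:T. ✓
u: successors {t, v, x}; p → ◇□¬p there: t:F, v:F, x:T. ✓
v: successors {t, u, v, w}; p → ◇□¬p there: t:F, u:F, v:F, w:T. ✓
w: successors {t, u, v, w, x}; p → ◇□¬p there: t:F, u:F, v:F, w:T, x:T. ✓
x: successors {s, t, v}; p → ◇□¬p there: s:F, t:F, v:F. ✗
Satisfying worlds: {s, t, u, v, w}.

5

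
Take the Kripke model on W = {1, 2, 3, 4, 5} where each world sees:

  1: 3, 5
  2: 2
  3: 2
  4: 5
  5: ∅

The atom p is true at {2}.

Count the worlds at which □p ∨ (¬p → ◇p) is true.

3

1: □p is F, ¬p → ◇p is F. ✗
2: □p is T, ¬p → ◇p is T. ✓
3: □p is T, ¬p → ◇p is T. ✓
4: □p is F, ¬p → ◇p is F. ✗
5: □p is T, ¬p → ◇p is F. ✓
Satisfying worlds: {2, 3, 5}.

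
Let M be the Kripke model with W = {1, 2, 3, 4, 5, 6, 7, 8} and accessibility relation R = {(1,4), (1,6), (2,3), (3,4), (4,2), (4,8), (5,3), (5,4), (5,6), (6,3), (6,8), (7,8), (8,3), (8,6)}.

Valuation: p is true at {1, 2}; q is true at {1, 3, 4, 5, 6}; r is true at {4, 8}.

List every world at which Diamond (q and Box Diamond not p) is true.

{1, 2, 3, 5, 6, 8}

1: successors {4, 6}; q and Box Diamond not p there: 4:T, 6:T. ✓
2: successors {3}; q and Box Diamond not p there: 3:T. ✓
3: successors {4}; q and Box Diamond not p there: 4:T. ✓
4: successors {2, 8}; q and Box Diamond not p there: 2:F, 8:F. ✗
5: successors {3, 4, 6}; q and Box Diamond not p there: 3:T, 4:T, 6:T. ✓
6: successors {3, 8}; q and Box Diamond not p there: 3:T, 8:F. ✓
7: successors {8}; q and Box Diamond not p there: 8:F. ✗
8: successors {3, 6}; q and Box Diamond not p there: 3:T, 6:T. ✓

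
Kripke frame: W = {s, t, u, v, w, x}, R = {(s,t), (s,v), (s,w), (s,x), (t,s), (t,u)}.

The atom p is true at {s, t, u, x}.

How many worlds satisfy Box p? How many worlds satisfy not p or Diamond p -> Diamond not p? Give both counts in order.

For Box p:
s: successors {t, v, w, x}; p there: t:T, v:F, w:F, x:T. ✗
t: successors {s, u}; p there: s:T, u:T. ✓
u: no successors, so Box p holds vacuously. ✓
v: no successors, so Box p holds vacuously. ✓
w: no successors, so Box p holds vacuously. ✓
x: no successors, so Box p holds vacuously. ✓
— 5 worlds.
For not p or Diamond p -> Diamond not p:
s: not p or Diamond p is T, Diamond not p is T. ✓
t: not p or Diamond p is T, Diamond not p is F. ✗
u: not p or Diamond p is F, Diamond not p is F. ✓
v: not p or Diamond p is T, Diamond not p is F. ✗
w: not p or Diamond p is T, Diamond not p is F. ✗
x: not p or Diamond p is F, Diamond not p is F. ✓
— 3 worlds.

5 and 3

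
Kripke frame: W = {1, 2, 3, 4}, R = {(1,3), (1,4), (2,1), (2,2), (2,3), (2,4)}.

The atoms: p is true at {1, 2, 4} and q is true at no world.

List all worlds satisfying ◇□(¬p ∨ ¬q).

1: successors {3, 4}; □(¬p ∨ ¬q) there: 3:T, 4:T. ✓
2: successors {1, 2, 3, 4}; □(¬p ∨ ¬q) there: 1:T, 2:T, 3:T, 4:T. ✓
3: no successors, so ◇□(¬p ∨ ¬q) fails. ✗
4: no successors, so ◇□(¬p ∨ ¬q) fails. ✗

{1, 2}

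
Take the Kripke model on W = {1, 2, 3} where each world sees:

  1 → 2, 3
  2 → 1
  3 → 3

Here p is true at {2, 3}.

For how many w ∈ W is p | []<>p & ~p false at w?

1: p is F, []<>p & ~p is F. ✗
2: p is T, []<>p & ~p is F. ✓
3: p is T, []<>p & ~p is F. ✓
Satisfying worlds: {2, 3}.
So p | []<>p & ~p fails at the other 1 world.

1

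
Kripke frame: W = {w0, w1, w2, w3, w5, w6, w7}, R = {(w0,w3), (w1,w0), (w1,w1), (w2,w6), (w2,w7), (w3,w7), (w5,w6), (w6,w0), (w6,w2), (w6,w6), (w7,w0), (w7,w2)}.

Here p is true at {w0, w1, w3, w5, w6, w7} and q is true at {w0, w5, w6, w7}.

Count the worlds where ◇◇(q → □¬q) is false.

w0: successors {w3}; ◇(q → □¬q) there: w3:F. ✗
w1: successors {w0, w1}; ◇(q → □¬q) there: w0:T, w1:T. ✓
w2: successors {w6, w7}; ◇(q → □¬q) there: w6:T, w7:T. ✓
w3: successors {w7}; ◇(q → □¬q) there: w7:T. ✓
w5: successors {w6}; ◇(q → □¬q) there: w6:T. ✓
w6: successors {w0, w2, w6}; ◇(q → □¬q) there: w0:T, w2:F, w6:T. ✓
w7: successors {w0, w2}; ◇(q → □¬q) there: w0:T, w2:F. ✓
Satisfying worlds: {w1, w2, w3, w5, w6, w7}.
So ◇◇(q → □¬q) fails at the other 1 world.

1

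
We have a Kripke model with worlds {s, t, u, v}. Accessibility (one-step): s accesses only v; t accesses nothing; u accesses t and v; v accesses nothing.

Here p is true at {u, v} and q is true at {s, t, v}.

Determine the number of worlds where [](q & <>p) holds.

2

s: successors {v}; q & <>p there: v:F. ✗
t: no successors, so [](q & <>p) holds vacuously. ✓
u: successors {t, v}; q & <>p there: t:F, v:F. ✗
v: no successors, so [](q & <>p) holds vacuously. ✓
Satisfying worlds: {t, v}.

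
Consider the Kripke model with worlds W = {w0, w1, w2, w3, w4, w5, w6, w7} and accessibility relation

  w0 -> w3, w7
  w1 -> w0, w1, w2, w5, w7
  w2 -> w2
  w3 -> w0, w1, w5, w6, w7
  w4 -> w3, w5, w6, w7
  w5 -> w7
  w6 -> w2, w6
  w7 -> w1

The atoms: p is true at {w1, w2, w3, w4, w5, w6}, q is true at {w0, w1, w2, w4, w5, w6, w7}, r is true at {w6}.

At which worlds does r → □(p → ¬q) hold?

{w0, w1, w2, w3, w4, w5, w7}

w0: r is F, □(p → ¬q) is T. ✓
w1: r is F, □(p → ¬q) is F. ✓
w2: r is F, □(p → ¬q) is F. ✓
w3: r is F, □(p → ¬q) is F. ✓
w4: r is F, □(p → ¬q) is F. ✓
w5: r is F, □(p → ¬q) is T. ✓
w6: r is T, □(p → ¬q) is F. ✗
w7: r is F, □(p → ¬q) is F. ✓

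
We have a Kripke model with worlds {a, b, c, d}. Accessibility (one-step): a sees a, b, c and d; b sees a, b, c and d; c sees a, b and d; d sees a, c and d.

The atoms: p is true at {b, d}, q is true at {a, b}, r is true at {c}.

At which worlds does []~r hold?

{c}

a: successors {a, b, c, d}; ~r there: a:T, b:T, c:F, d:T. ✗
b: successors {a, b, c, d}; ~r there: a:T, b:T, c:F, d:T. ✗
c: successors {a, b, d}; ~r there: a:T, b:T, d:T. ✓
d: successors {a, c, d}; ~r there: a:T, c:F, d:T. ✗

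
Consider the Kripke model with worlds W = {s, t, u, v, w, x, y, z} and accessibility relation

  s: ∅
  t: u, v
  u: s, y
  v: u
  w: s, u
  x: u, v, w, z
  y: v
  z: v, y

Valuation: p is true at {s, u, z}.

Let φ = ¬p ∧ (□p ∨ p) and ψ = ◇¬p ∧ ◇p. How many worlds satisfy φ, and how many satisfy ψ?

For ¬p ∧ (□p ∨ p):
s: ¬p is F, □p ∨ p is T. ✗
t: ¬p is T, □p ∨ p is F. ✗
u: ¬p is F, □p ∨ p is T. ✗
v: ¬p is T, □p ∨ p is T. ✓
w: ¬p is T, □p ∨ p is T. ✓
x: ¬p is T, □p ∨ p is F. ✗
y: ¬p is T, □p ∨ p is F. ✗
z: ¬p is F, □p ∨ p is T. ✗
— 2 worlds.
For ◇¬p ∧ ◇p:
s: ◇¬p is F, ◇p is F. ✗
t: ◇¬p is T, ◇p is T. ✓
u: ◇¬p is T, ◇p is T. ✓
v: ◇¬p is F, ◇p is T. ✗
w: ◇¬p is F, ◇p is T. ✗
x: ◇¬p is T, ◇p is T. ✓
y: ◇¬p is T, ◇p is F. ✗
z: ◇¬p is T, ◇p is F. ✗
— 3 worlds.

2 and 3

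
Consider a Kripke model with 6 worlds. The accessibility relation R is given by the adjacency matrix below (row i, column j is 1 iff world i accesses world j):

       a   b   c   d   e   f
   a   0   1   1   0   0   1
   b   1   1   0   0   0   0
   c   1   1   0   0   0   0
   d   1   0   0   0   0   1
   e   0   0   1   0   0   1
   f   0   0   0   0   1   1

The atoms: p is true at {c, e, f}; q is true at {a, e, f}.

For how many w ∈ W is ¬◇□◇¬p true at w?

a: ◇□◇¬p is T. ✗
b: ◇□◇¬p is T. ✗
c: ◇□◇¬p is T. ✗
d: ◇□◇¬p is F. ✓
e: ◇□◇¬p is T. ✗
f: ◇□◇¬p is F. ✓
Satisfying worlds: {d, f}.

2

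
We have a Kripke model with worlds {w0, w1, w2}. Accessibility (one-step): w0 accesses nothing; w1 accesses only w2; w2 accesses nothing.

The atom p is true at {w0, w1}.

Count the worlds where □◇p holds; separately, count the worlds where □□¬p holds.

2 and 3

For □◇p:
w0: no successors, so □◇p holds vacuously. ✓
w1: successors {w2}; ◇p there: w2:F. ✗
w2: no successors, so □◇p holds vacuously. ✓
— 2 worlds.
For □□¬p:
w0: no successors, so □□¬p holds vacuously. ✓
w1: successors {w2}; □¬p there: w2:T. ✓
w2: no successors, so □□¬p holds vacuously. ✓
— 3 worlds.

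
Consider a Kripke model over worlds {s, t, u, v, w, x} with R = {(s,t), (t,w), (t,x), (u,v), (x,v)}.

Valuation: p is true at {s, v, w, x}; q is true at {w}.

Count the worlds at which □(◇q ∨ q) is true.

s: successors {t}; ◇q ∨ q there: t:T. ✓
t: successors {w, x}; ◇q ∨ q there: w:T, x:F. ✗
u: successors {v}; ◇q ∨ q there: v:F. ✗
v: no successors, so □(◇q ∨ q) holds vacuously. ✓
w: no successors, so □(◇q ∨ q) holds vacuously. ✓
x: successors {v}; ◇q ∨ q there: v:F. ✗
Satisfying worlds: {s, v, w}.

3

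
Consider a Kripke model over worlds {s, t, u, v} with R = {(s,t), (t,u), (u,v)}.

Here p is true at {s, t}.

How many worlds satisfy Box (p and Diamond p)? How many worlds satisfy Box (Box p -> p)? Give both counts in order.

1 and 3

For Box (p and Diamond p):
s: successors {t}; p and Diamond p there: t:F. ✗
t: successors {u}; p and Diamond p there: u:F. ✗
u: successors {v}; p and Diamond p there: v:F. ✗
v: no successors, so Box (p and Diamond p) holds vacuously. ✓
— 1 world.
For Box (Box p -> p):
s: successors {t}; Box p -> p there: t:T. ✓
t: successors {u}; Box p -> p there: u:T. ✓
u: successors {v}; Box p -> p there: v:F. ✗
v: no successors, so Box (Box p -> p) holds vacuously. ✓
— 3 worlds.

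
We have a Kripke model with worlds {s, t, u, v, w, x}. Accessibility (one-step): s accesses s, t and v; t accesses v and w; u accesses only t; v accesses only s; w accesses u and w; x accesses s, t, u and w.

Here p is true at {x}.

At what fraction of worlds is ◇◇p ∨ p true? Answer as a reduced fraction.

s: ◇◇p is F, p is F. ✗
t: ◇◇p is F, p is F. ✗
u: ◇◇p is F, p is F. ✗
v: ◇◇p is F, p is F. ✗
w: ◇◇p is F, p is F. ✗
x: ◇◇p is F, p is T. ✓
That's 1 of 6 worlds, so 1/6.

1/6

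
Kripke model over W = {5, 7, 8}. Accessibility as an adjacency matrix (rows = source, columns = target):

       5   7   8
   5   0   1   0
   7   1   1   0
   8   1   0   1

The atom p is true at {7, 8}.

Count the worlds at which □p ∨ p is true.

3

5: □p is T, p is F. ✓
7: □p is F, p is T. ✓
8: □p is F, p is T. ✓
Satisfying worlds: {5, 7, 8}.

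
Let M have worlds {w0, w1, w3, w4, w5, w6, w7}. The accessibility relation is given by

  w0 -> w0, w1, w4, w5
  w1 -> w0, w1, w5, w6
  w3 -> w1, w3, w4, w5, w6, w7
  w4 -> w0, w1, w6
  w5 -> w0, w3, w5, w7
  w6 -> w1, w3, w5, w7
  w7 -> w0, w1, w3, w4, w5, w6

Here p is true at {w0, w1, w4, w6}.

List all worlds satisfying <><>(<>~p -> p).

w0: successors {w0, w1, w4, w5}; <>(<>~p -> p) there: w0:T, w1:T, w4:T, w5:T. ✓
w1: successors {w0, w1, w5, w6}; <>(<>~p -> p) there: w0:T, w1:T, w5:T, w6:T. ✓
w3: successors {w1, w3, w4, w5, w6, w7}; <>(<>~p -> p) there: w1:T, w3:T, w4:T, w5:T, w6:T, w7:T. ✓
w4: successors {w0, w1, w6}; <>(<>~p -> p) there: w0:T, w1:T, w6:T. ✓
w5: successors {w0, w3, w5, w7}; <>(<>~p -> p) there: w0:T, w3:T, w5:T, w7:T. ✓
w6: successors {w1, w3, w5, w7}; <>(<>~p -> p) there: w1:T, w3:T, w5:T, w7:T. ✓
w7: successors {w0, w1, w3, w4, w5, w6}; <>(<>~p -> p) there: w0:T, w1:T, w3:T, w4:T, w5:T, w6:T. ✓

{w0, w1, w3, w4, w5, w6, w7}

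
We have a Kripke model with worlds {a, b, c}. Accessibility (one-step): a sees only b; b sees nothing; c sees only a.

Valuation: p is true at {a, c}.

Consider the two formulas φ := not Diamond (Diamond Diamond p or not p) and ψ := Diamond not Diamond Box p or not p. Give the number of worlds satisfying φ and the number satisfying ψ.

2 and 2

For not Diamond (Diamond Diamond p or not p):
a: Diamond (Diamond Diamond p or not p) is T. ✗
b: Diamond (Diamond Diamond p or not p) is F. ✓
c: Diamond (Diamond Diamond p or not p) is F. ✓
— 2 worlds.
For Diamond not Diamond Box p or not p:
a: Diamond not Diamond Box p is T, not p is F. ✓
b: Diamond not Diamond Box p is F, not p is T. ✓
c: Diamond not Diamond Box p is F, not p is F. ✗
— 2 worlds.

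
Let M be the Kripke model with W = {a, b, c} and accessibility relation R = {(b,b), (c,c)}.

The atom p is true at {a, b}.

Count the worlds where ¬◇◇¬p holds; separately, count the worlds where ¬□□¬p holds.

For ¬◇◇¬p:
a: ◇◇¬p is F. ✓
b: ◇◇¬p is F. ✓
c: ◇◇¬p is T. ✗
— 2 worlds.
For ¬□□¬p:
a: □□¬p is T. ✗
b: □□¬p is F. ✓
c: □□¬p is T. ✗
— 1 world.

2 and 1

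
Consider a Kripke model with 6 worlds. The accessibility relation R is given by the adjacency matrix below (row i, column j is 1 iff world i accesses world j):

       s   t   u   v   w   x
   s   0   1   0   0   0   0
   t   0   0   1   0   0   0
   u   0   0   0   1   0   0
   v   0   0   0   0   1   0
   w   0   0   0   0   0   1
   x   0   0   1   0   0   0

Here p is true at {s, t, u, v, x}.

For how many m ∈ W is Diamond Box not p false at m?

5

s: successors {t}; Box not p there: t:F. ✗
t: successors {u}; Box not p there: u:F. ✗
u: successors {v}; Box not p there: v:T. ✓
v: successors {w}; Box not p there: w:F. ✗
w: successors {x}; Box not p there: x:F. ✗
x: successors {u}; Box not p there: u:F. ✗
Satisfying worlds: {u}.
So Diamond Box not p fails at the other 5 worlds.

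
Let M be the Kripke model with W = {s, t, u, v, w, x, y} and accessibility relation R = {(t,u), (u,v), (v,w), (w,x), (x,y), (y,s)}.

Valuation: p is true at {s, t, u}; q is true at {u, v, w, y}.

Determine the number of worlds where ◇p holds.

2

s: no successors, so ◇p fails. ✗
t: successors {u}; p there: u:T. ✓
u: successors {v}; p there: v:F. ✗
v: successors {w}; p there: w:F. ✗
w: successors {x}; p there: x:F. ✗
x: successors {y}; p there: y:F. ✗
y: successors {s}; p there: s:T. ✓
Satisfying worlds: {t, y}.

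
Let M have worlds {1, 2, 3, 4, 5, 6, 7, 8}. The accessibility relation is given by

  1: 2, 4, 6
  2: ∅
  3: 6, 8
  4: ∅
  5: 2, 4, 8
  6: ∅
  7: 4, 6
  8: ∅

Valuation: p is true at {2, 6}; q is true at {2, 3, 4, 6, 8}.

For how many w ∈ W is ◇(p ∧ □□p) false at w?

4

1: successors {2, 4, 6}; p ∧ □□p there: 2:T, 4:F, 6:T. ✓
2: no successors, so ◇(p ∧ □□p) fails. ✗
3: successors {6, 8}; p ∧ □□p there: 6:T, 8:F. ✓
4: no successors, so ◇(p ∧ □□p) fails. ✗
5: successors {2, 4, 8}; p ∧ □□p there: 2:T, 4:F, 8:F. ✓
6: no successors, so ◇(p ∧ □□p) fails. ✗
7: successors {4, 6}; p ∧ □□p there: 4:F, 6:T. ✓
8: no successors, so ◇(p ∧ □□p) fails. ✗
Satisfying worlds: {1, 3, 5, 7}.
So ◇(p ∧ □□p) fails at the other 4 worlds.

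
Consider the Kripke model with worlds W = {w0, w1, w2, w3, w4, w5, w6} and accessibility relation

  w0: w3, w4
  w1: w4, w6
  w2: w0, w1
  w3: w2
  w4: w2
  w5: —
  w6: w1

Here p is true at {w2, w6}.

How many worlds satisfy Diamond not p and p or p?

2

w0: Diamond not p and p is F, p is F. ✗
w1: Diamond not p and p is F, p is F. ✗
w2: Diamond not p and p is T, p is T. ✓
w3: Diamond not p and p is F, p is F. ✗
w4: Diamond not p and p is F, p is F. ✗
w5: Diamond not p and p is F, p is F. ✗
w6: Diamond not p and p is T, p is T. ✓
Satisfying worlds: {w2, w6}.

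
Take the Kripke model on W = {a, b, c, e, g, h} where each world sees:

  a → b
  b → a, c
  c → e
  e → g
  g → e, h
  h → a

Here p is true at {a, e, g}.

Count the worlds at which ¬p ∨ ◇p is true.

5

a: ¬p is F, ◇p is F. ✗
b: ¬p is T, ◇p is T. ✓
c: ¬p is T, ◇p is T. ✓
e: ¬p is F, ◇p is T. ✓
g: ¬p is F, ◇p is T. ✓
h: ¬p is T, ◇p is T. ✓
Satisfying worlds: {b, c, e, g, h}.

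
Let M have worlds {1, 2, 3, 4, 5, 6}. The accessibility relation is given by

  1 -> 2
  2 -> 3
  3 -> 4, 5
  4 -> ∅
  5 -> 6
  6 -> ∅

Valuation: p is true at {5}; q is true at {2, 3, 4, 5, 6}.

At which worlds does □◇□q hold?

1: successors {2}; ◇□q there: 2:T. ✓
2: successors {3}; ◇□q there: 3:T. ✓
3: successors {4, 5}; ◇□q there: 4:F, 5:T. ✗
4: no successors, so □◇□q holds vacuously. ✓
5: successors {6}; ◇□q there: 6:F. ✗
6: no successors, so □◇□q holds vacuously. ✓

{1, 2, 4, 6}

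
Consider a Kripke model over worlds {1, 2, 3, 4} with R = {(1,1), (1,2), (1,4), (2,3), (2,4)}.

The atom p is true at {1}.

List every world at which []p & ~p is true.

{3, 4}

1: []p is F, ~p is F. ✗
2: []p is F, ~p is T. ✗
3: []p is T, ~p is T. ✓
4: []p is T, ~p is T. ✓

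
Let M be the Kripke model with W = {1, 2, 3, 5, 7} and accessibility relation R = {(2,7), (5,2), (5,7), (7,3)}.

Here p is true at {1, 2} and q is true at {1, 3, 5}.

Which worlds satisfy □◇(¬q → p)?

1: no successors, so □◇(¬q → p) holds vacuously. ✓
2: successors {7}; ◇(¬q → p) there: 7:T. ✓
3: no successors, so □◇(¬q → p) holds vacuously. ✓
5: successors {2, 7}; ◇(¬q → p) there: 2:F, 7:T. ✗
7: successors {3}; ◇(¬q → p) there: 3:F. ✗

{1, 2, 3}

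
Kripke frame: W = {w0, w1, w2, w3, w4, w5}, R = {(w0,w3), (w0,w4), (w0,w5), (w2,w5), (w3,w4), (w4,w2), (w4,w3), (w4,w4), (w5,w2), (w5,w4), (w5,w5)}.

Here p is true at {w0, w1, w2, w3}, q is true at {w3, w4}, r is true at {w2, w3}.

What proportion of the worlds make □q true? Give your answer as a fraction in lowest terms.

w0: successors {w3, w4, w5}; q there: w3:T, w4:T, w5:F. ✗
w1: no successors, so □q holds vacuously. ✓
w2: successors {w5}; q there: w5:F. ✗
w3: successors {w4}; q there: w4:T. ✓
w4: successors {w2, w3, w4}; q there: w2:F, w3:T, w4:T. ✗
w5: successors {w2, w4, w5}; q there: w2:F, w4:T, w5:F. ✗
That's 2 of 6 worlds, so 2/6 = 1/3.

1/3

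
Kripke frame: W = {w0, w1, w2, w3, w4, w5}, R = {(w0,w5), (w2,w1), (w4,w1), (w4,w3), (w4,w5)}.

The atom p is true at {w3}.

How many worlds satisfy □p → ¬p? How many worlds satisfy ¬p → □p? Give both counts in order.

5 and 3

For □p → ¬p:
w0: □p is F, ¬p is T. ✓
w1: □p is T, ¬p is T. ✓
w2: □p is F, ¬p is T. ✓
w3: □p is T, ¬p is F. ✗
w4: □p is F, ¬p is T. ✓
w5: □p is T, ¬p is T. ✓
— 5 worlds.
For ¬p → □p:
w0: ¬p is T, □p is F. ✗
w1: ¬p is T, □p is T. ✓
w2: ¬p is T, □p is F. ✗
w3: ¬p is F, □p is T. ✓
w4: ¬p is T, □p is F. ✗
w5: ¬p is T, □p is T. ✓
— 3 worlds.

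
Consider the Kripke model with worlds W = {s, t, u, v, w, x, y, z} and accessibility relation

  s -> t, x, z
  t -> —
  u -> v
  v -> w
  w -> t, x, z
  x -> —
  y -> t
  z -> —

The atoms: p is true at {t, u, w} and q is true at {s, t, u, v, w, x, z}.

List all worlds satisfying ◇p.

{s, v, w, y}

s: successors {t, x, z}; p there: t:T, x:F, z:F. ✓
t: no successors, so ◇p fails. ✗
u: successors {v}; p there: v:F. ✗
v: successors {w}; p there: w:T. ✓
w: successors {t, x, z}; p there: t:T, x:F, z:F. ✓
x: no successors, so ◇p fails. ✗
y: successors {t}; p there: t:T. ✓
z: no successors, so ◇p fails. ✗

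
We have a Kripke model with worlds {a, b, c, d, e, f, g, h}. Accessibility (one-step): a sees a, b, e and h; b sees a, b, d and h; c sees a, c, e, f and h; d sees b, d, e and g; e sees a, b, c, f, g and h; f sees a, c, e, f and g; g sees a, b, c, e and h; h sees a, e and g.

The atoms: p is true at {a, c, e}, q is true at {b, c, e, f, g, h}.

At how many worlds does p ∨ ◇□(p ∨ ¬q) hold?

3

a: p is T, ◇□(p ∨ ¬q) is F. ✓
b: p is F, ◇□(p ∨ ¬q) is F. ✗
c: p is T, ◇□(p ∨ ¬q) is F. ✓
d: p is F, ◇□(p ∨ ¬q) is F. ✗
e: p is T, ◇□(p ∨ ¬q) is F. ✓
f: p is F, ◇□(p ∨ ¬q) is F. ✗
g: p is F, ◇□(p ∨ ¬q) is F. ✗
h: p is F, ◇□(p ∨ ¬q) is F. ✗
Satisfying worlds: {a, c, e}.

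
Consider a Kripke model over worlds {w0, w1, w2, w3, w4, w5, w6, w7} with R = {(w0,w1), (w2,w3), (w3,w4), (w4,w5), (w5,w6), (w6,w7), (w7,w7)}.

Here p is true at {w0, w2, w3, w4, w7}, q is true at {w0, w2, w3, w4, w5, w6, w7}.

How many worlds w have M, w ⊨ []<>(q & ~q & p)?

w0: successors {w1}; <>(q & ~q & p) there: w1:F. ✗
w1: no successors, so []<>(q & ~q & p) holds vacuously. ✓
w2: successors {w3}; <>(q & ~q & p) there: w3:F. ✗
w3: successors {w4}; <>(q & ~q & p) there: w4:F. ✗
w4: successors {w5}; <>(q & ~q & p) there: w5:F. ✗
w5: successors {w6}; <>(q & ~q & p) there: w6:F. ✗
w6: successors {w7}; <>(q & ~q & p) there: w7:F. ✗
w7: successors {w7}; <>(q & ~q & p) there: w7:F. ✗
Satisfying worlds: {w1}.

1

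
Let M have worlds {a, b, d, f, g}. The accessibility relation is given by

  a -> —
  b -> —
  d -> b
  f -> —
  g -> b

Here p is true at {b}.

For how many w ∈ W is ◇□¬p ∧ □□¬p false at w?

3

a: ◇□¬p is F, □□¬p is T. ✗
b: ◇□¬p is F, □□¬p is T. ✗
d: ◇□¬p is T, □□¬p is T. ✓
f: ◇□¬p is F, □□¬p is T. ✗
g: ◇□¬p is T, □□¬p is T. ✓
Satisfying worlds: {d, g}.
So ◇□¬p ∧ □□¬p fails at the other 3 worlds.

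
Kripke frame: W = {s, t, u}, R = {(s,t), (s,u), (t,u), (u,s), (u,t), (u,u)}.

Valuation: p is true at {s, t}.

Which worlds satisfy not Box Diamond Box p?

{s, t, u}

s: Box Diamond Box p is F. ✓
t: Box Diamond Box p is F. ✓
u: Box Diamond Box p is F. ✓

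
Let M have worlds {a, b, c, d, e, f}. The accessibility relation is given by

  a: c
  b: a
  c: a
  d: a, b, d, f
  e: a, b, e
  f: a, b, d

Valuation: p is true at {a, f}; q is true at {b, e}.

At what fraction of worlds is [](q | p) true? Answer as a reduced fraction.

a: successors {c}; q | p there: c:F. ✗
b: successors {a}; q | p there: a:T. ✓
c: successors {a}; q | p there: a:T. ✓
d: successors {a, b, d, f}; q | p there: a:T, b:T, d:F, f:T. ✗
e: successors {a, b, e}; q | p there: a:T, b:T, e:T. ✓
f: successors {a, b, d}; q | p there: a:T, b:T, d:F. ✗
That's 3 of 6 worlds, so 3/6 = 1/2.

1/2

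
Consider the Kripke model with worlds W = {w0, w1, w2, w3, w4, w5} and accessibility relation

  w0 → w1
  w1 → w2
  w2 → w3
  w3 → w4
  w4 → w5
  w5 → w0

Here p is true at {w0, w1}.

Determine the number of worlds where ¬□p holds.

4

w0: □p is T. ✗
w1: □p is F. ✓
w2: □p is F. ✓
w3: □p is F. ✓
w4: □p is F. ✓
w5: □p is T. ✗
Satisfying worlds: {w1, w2, w3, w4}.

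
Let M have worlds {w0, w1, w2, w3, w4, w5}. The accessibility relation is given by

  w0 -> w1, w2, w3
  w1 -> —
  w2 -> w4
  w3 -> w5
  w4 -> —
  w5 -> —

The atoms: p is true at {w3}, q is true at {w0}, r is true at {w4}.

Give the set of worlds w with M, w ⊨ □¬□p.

w0: successors {w1, w2, w3}; ¬□p there: w1:F, w2:T, w3:T. ✗
w1: no successors, so □¬□p holds vacuously. ✓
w2: successors {w4}; ¬□p there: w4:F. ✗
w3: successors {w5}; ¬□p there: w5:F. ✗
w4: no successors, so □¬□p holds vacuously. ✓
w5: no successors, so □¬□p holds vacuously. ✓

{w1, w4, w5}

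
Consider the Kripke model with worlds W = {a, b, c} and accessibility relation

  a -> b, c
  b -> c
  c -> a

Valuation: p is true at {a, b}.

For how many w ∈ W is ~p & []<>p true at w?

a: ~p is F, []<>p is F. ✗
b: ~p is F, []<>p is T. ✗
c: ~p is T, []<>p is T. ✓
Satisfying worlds: {c}.

1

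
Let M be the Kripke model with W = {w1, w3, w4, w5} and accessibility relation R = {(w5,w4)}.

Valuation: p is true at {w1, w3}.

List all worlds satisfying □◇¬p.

{w1, w3, w4}

w1: no successors, so □◇¬p holds vacuously. ✓
w3: no successors, so □◇¬p holds vacuously. ✓
w4: no successors, so □◇¬p holds vacuously. ✓
w5: successors {w4}; ◇¬p there: w4:F. ✗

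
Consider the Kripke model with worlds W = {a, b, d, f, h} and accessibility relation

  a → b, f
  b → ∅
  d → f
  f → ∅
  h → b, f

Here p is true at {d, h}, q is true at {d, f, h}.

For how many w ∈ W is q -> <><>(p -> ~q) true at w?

2

a: q is F, <><>(p -> ~q) is F. ✓
b: q is F, <><>(p -> ~q) is F. ✓
d: q is T, <><>(p -> ~q) is F. ✗
f: q is T, <><>(p -> ~q) is F. ✗
h: q is T, <><>(p -> ~q) is F. ✗
Satisfying worlds: {a, b}.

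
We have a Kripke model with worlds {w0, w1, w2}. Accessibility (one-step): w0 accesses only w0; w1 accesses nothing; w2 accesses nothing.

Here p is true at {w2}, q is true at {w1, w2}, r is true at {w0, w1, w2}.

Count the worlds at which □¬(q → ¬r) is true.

2

w0: successors {w0}; ¬(q → ¬r) there: w0:F. ✗
w1: no successors, so □¬(q → ¬r) holds vacuously. ✓
w2: no successors, so □¬(q → ¬r) holds vacuously. ✓
Satisfying worlds: {w1, w2}.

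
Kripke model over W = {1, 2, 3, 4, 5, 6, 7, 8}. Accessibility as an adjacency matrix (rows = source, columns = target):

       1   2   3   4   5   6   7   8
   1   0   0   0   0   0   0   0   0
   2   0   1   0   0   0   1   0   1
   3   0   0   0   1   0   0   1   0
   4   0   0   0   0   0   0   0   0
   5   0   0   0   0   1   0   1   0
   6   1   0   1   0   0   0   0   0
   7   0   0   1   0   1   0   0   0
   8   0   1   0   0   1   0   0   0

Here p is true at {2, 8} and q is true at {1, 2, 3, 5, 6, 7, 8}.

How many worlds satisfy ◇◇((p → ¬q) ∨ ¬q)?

1: no successors, so ◇◇((p → ¬q) ∨ ¬q) fails. ✗
2: successors {2, 6, 8}; ◇((p → ¬q) ∨ ¬q) there: 2:T, 6:T, 8:T. ✓
3: successors {4, 7}; ◇((p → ¬q) ∨ ¬q) there: 4:F, 7:T. ✓
4: no successors, so ◇◇((p → ¬q) ∨ ¬q) fails. ✗
5: successors {5, 7}; ◇((p → ¬q) ∨ ¬q) there: 5:T, 7:T. ✓
6: successors {1, 3}; ◇((p → ¬q) ∨ ¬q) there: 1:F, 3:T. ✓
7: successors {3, 5}; ◇((p → ¬q) ∨ ¬q) there: 3:T, 5:T. ✓
8: successors {2, 5}; ◇((p → ¬q) ∨ ¬q) there: 2:T, 5:T. ✓
Satisfying worlds: {2, 3, 5, 6, 7, 8}.

6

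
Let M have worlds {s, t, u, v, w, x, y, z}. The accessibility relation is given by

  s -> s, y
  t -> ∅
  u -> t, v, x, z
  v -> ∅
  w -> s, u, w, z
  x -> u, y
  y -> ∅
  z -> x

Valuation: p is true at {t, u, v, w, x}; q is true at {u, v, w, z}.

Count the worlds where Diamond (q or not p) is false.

4

s: successors {s, y}; q or not p there: s:T, y:T. ✓
t: no successors, so Diamond (q or not p) fails. ✗
u: successors {t, v, x, z}; q or not p there: t:F, v:T, x:F, z:T. ✓
v: no successors, so Diamond (q or not p) fails. ✗
w: successors {s, u, w, z}; q or not p there: s:T, u:T, w:T, z:T. ✓
x: successors {u, y}; q or not p there: u:T, y:T. ✓
y: no successors, so Diamond (q or not p) fails. ✗
z: successors {x}; q or not p there: x:F. ✗
Satisfying worlds: {s, u, w, x}.
So Diamond (q or not p) fails at the other 4 worlds.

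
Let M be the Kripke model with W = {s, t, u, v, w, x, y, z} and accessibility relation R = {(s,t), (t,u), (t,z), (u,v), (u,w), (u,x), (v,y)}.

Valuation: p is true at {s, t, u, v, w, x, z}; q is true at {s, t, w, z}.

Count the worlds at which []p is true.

7

s: successors {t}; p there: t:T. ✓
t: successors {u, z}; p there: u:T, z:T. ✓
u: successors {v, w, x}; p there: v:T, w:T, x:T. ✓
v: successors {y}; p there: y:F. ✗
w: no successors, so []p holds vacuously. ✓
x: no successors, so []p holds vacuously. ✓
y: no successors, so []p holds vacuously. ✓
z: no successors, so []p holds vacuously. ✓
Satisfying worlds: {s, t, u, w, x, y, z}.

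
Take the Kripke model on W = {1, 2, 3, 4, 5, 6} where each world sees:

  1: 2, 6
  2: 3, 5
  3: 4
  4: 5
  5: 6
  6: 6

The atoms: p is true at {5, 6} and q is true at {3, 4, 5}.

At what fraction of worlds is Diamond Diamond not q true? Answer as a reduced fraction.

1: successors {2, 6}; Diamond not q there: 2:F, 6:T. ✓
2: successors {3, 5}; Diamond not q there: 3:F, 5:T. ✓
3: successors {4}; Diamond not q there: 4:F. ✗
4: successors {5}; Diamond not q there: 5:T. ✓
5: successors {6}; Diamond not q there: 6:T. ✓
6: successors {6}; Diamond not q there: 6:T. ✓
That's 5 of 6 worlds, so 5/6.

5/6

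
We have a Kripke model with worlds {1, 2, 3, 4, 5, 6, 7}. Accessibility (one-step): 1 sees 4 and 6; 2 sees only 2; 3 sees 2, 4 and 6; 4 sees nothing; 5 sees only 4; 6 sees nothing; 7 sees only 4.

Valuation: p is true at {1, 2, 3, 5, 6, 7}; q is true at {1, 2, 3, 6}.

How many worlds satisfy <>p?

3

1: successors {4, 6}; p there: 4:F, 6:T. ✓
2: successors {2}; p there: 2:T. ✓
3: successors {2, 4, 6}; p there: 2:T, 4:F, 6:T. ✓
4: no successors, so <>p fails. ✗
5: successors {4}; p there: 4:F. ✗
6: no successors, so <>p fails. ✗
7: successors {4}; p there: 4:F. ✗
Satisfying worlds: {1, 2, 3}.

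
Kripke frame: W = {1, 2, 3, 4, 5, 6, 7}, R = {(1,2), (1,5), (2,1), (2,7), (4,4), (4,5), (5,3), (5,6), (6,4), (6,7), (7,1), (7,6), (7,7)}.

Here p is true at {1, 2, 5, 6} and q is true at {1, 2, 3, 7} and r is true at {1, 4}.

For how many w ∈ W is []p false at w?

1: successors {2, 5}; p there: 2:T, 5:T. ✓
2: successors {1, 7}; p there: 1:T, 7:F. ✗
3: no successors, so []p holds vacuously. ✓
4: successors {4, 5}; p there: 4:F, 5:T. ✗
5: successors {3, 6}; p there: 3:F, 6:T. ✗
6: successors {4, 7}; p there: 4:F, 7:F. ✗
7: successors {1, 6, 7}; p there: 1:T, 6:T, 7:F. ✗
Satisfying worlds: {1, 3}.
So []p fails at the other 5 worlds.

5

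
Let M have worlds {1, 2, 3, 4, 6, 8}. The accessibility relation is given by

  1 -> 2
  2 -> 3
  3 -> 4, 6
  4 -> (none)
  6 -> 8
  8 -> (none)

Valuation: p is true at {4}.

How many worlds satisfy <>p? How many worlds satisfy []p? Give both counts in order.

1 and 2

For <>p:
1: successors {2}; p there: 2:F. ✗
2: successors {3}; p there: 3:F. ✗
3: successors {4, 6}; p there: 4:T, 6:F. ✓
4: no successors, so <>p fails. ✗
6: successors {8}; p there: 8:F. ✗
8: no successors, so <>p fails. ✗
— 1 world.
For []p:
1: successors {2}; p there: 2:F. ✗
2: successors {3}; p there: 3:F. ✗
3: successors {4, 6}; p there: 4:T, 6:F. ✗
4: no successors, so []p holds vacuously. ✓
6: successors {8}; p there: 8:F. ✗
8: no successors, so []p holds vacuously. ✓
— 2 worlds.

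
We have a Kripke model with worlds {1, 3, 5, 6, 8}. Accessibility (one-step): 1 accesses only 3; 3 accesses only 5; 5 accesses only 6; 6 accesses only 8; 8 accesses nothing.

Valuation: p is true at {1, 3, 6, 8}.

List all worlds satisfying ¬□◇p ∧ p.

1: ¬□◇p is T, p is T. ✓
3: ¬□◇p is F, p is T. ✗
5: ¬□◇p is F, p is F. ✗
6: ¬□◇p is T, p is T. ✓
8: ¬□◇p is F, p is T. ✗

{1, 6}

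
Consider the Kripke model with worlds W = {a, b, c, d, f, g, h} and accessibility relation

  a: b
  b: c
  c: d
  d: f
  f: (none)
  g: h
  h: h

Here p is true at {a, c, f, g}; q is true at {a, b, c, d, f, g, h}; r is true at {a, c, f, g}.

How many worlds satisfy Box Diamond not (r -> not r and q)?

a: successors {b}; Diamond not (r -> not r and q) there: b:T. ✓
b: successors {c}; Diamond not (r -> not r and q) there: c:F. ✗
c: successors {d}; Diamond not (r -> not r and q) there: d:T. ✓
d: successors {f}; Diamond not (r -> not r and q) there: f:F. ✗
f: no successors, so Box Diamond not (r -> not r and q) holds vacuously. ✓
g: successors {h}; Diamond not (r -> not r and q) there: h:F. ✗
h: successors {h}; Diamond not (r -> not r and q) there: h:F. ✗
Satisfying worlds: {a, c, f}.

3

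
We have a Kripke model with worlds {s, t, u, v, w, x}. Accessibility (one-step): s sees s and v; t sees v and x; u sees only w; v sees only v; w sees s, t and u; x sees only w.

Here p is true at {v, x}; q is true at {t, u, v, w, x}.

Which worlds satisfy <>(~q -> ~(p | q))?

{s, t, u, v, w, x}

s: successors {s, v}; ~q -> ~(p | q) there: s:T, v:T. ✓
t: successors {v, x}; ~q -> ~(p | q) there: v:T, x:T. ✓
u: successors {w}; ~q -> ~(p | q) there: w:T. ✓
v: successors {v}; ~q -> ~(p | q) there: v:T. ✓
w: successors {s, t, u}; ~q -> ~(p | q) there: s:T, t:T, u:T. ✓
x: successors {w}; ~q -> ~(p | q) there: w:T. ✓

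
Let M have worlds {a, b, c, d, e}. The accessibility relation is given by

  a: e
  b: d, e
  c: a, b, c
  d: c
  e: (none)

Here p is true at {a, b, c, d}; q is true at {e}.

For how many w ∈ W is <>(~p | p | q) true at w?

4

a: successors {e}; ~p | p | q there: e:T. ✓
b: successors {d, e}; ~p | p | q there: d:T, e:T. ✓
c: successors {a, b, c}; ~p | p | q there: a:T, b:T, c:T. ✓
d: successors {c}; ~p | p | q there: c:T. ✓
e: no successors, so <>(~p | p | q) fails. ✗
Satisfying worlds: {a, b, c, d}.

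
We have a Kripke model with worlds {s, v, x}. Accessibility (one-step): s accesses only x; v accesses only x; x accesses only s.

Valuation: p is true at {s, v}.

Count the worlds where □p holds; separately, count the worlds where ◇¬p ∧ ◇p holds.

1 and 0

For □p:
s: successors {x}; p there: x:F. ✗
v: successors {x}; p there: x:F. ✗
x: successors {s}; p there: s:T. ✓
— 1 world.
For ◇¬p ∧ ◇p:
s: ◇¬p is T, ◇p is F. ✗
v: ◇¬p is T, ◇p is F. ✗
x: ◇¬p is F, ◇p is T. ✗
— 0 worlds.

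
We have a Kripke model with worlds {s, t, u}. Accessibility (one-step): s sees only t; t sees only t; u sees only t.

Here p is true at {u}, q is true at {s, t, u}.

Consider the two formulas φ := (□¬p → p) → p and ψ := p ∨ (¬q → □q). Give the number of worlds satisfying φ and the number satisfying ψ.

For (□¬p → p) → p:
s: □¬p → p is F, p is F. ✓
t: □¬p → p is F, p is F. ✓
u: □¬p → p is T, p is T. ✓
— 3 worlds.
For p ∨ (¬q → □q):
s: p is F, ¬q → □q is T. ✓
t: p is F, ¬q → □q is T. ✓
u: p is T, ¬q → □q is T. ✓
— 3 worlds.

3 and 3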